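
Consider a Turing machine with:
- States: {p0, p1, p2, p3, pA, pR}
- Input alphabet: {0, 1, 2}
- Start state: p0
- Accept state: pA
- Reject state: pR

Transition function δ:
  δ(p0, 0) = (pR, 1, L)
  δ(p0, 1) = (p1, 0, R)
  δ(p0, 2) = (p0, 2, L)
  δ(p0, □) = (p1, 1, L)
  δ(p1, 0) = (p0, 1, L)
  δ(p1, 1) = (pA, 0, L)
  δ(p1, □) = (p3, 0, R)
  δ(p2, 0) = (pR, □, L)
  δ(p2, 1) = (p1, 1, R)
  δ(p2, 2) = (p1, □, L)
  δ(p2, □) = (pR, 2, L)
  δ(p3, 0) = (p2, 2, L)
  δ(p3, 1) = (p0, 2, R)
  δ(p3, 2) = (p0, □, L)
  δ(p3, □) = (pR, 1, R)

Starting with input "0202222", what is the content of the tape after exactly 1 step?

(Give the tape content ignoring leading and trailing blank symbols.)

Execution trace:
Initial: [p0]0202222
Step 1: δ(p0, 0) = (pR, 1, L) → [pR]□1202222

The machine reaches the reject state pR and halts.

After 1 step, the tape (ignoring leading/trailing blanks) is: 1202222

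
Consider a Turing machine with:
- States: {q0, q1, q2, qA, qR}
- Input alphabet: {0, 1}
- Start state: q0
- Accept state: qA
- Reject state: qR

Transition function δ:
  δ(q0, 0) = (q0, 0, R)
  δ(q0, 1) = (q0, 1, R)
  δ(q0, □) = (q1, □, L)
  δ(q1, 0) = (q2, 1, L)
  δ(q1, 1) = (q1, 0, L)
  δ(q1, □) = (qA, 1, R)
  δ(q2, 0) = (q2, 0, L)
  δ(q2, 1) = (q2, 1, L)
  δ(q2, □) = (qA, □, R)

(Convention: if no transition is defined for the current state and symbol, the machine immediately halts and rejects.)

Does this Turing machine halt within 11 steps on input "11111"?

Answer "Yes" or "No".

Execution trace:
Initial: [q0]11111
Step 1: δ(q0, 1) = (q0, 1, R) → 1[q0]1111
Step 2: δ(q0, 1) = (q0, 1, R) → 11[q0]111
Step 3: δ(q0, 1) = (q0, 1, R) → 111[q0]11
Step 4: δ(q0, 1) = (q0, 1, R) → 1111[q0]1
Step 5: δ(q0, 1) = (q0, 1, R) → 11111[q0]□
Step 6: δ(q0, □) = (q1, □, L) → 1111[q1]1□
Step 7: δ(q1, 1) = (q1, 0, L) → 111[q1]10□
Step 8: δ(q1, 1) = (q1, 0, L) → 11[q1]100□
Step 9: δ(q1, 1) = (q1, 0, L) → 1[q1]1000□
Step 10: δ(q1, 1) = (q1, 0, L) → [q1]10000□
Step 11: δ(q1, 1) = (q1, 0, L) → [q1]□00000□

The machine has not reached a halting state after 11 steps.
The machine did not halt within the 11-step bound.

Answer: No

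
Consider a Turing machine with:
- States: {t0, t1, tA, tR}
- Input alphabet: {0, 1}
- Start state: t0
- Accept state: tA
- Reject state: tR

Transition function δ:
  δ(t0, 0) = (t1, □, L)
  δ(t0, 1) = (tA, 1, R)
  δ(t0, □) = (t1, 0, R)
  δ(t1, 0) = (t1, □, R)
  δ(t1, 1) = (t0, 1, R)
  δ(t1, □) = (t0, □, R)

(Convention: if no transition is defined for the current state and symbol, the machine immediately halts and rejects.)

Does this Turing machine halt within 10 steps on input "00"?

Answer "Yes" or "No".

Execution trace:
Initial: [t0]00
Step 1: δ(t0, 0) = (t1, □, L) → [t1]□□0
Step 2: δ(t1, □) = (t0, □, R) → □[t0]□0
Step 3: δ(t0, □) = (t1, 0, R) → □0[t1]0
Step 4: δ(t1, 0) = (t1, □, R) → □0□[t1]□
Step 5: δ(t1, □) = (t0, □, R) → □0□□[t0]□
Step 6: δ(t0, □) = (t1, 0, R) → □0□□0[t1]□
Step 7: δ(t1, □) = (t0, □, R) → □0□□0□[t0]□
Step 8: δ(t0, □) = (t1, 0, R) → □0□□0□0[t1]□
Step 9: δ(t1, □) = (t0, □, R) → □0□□0□0□[t0]□
Step 10: δ(t0, □) = (t1, 0, R) → □0□□0□0□0[t1]□

The machine has not reached a halting state after 10 steps.
The machine did not halt within the 10-step bound.

Answer: No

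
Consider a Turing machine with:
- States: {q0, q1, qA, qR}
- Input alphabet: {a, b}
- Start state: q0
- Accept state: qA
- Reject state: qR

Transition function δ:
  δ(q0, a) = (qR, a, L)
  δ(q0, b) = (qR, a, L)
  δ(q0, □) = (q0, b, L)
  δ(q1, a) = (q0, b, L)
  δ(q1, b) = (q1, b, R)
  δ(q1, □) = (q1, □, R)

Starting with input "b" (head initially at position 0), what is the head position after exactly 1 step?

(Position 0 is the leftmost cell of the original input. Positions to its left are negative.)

Execution trace (head position shown):
Step 0: [q0]b  (head at position 0)
Step 1: move left → [qR]□a  (head at position -1)

After 1 step, the head is at position -1.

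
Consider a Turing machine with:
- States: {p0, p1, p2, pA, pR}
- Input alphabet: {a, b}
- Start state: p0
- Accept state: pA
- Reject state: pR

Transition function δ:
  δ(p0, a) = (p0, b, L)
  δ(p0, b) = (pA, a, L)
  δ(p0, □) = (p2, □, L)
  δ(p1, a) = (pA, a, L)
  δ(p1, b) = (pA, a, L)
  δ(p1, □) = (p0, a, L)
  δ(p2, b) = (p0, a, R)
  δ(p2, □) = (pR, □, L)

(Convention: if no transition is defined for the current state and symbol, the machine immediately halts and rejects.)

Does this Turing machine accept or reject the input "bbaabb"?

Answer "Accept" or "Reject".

Execution trace:
Initial: [p0]bbaabb
Step 1: δ(p0, b) = (pA, a, L) → [pA]□abaabb

The machine reaches the accept state pA and halts.

Answer: Accept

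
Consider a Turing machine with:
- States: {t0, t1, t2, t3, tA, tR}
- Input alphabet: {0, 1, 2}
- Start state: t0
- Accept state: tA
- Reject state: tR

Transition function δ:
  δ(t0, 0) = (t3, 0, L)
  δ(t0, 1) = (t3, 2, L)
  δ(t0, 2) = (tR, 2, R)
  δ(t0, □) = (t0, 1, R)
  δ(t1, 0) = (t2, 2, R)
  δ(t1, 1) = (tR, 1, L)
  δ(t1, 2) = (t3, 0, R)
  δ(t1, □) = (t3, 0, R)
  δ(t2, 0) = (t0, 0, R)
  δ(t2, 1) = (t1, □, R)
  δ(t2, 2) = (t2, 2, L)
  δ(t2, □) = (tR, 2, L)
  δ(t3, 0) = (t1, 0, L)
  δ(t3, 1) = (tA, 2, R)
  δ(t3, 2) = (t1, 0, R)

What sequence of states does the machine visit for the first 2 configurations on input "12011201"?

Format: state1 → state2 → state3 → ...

Execution trace:
Initial: [t0]12011201
Step 1: δ(t0, 1) = (t3, 2, L) → [t3]□22011201

No transition is defined for δ(t3, □). By convention the machine halts and rejects.

State sequence: t0 → t3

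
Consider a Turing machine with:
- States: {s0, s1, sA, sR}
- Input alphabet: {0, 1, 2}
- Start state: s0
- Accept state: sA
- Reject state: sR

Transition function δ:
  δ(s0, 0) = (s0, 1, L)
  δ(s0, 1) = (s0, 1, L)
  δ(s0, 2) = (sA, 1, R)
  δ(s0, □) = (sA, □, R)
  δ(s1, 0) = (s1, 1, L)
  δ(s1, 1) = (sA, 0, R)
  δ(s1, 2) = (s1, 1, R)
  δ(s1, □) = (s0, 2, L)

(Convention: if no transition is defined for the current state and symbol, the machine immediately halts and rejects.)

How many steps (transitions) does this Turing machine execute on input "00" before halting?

Execution trace:
Initial: [s0]00
Step 1: δ(s0, 0) = (s0, 1, L) → [s0]□10
Step 2: δ(s0, □) = (sA, □, R) → □[sA]10

The machine reaches the accept state sA and halts.

The machine executed 2 steps before halting.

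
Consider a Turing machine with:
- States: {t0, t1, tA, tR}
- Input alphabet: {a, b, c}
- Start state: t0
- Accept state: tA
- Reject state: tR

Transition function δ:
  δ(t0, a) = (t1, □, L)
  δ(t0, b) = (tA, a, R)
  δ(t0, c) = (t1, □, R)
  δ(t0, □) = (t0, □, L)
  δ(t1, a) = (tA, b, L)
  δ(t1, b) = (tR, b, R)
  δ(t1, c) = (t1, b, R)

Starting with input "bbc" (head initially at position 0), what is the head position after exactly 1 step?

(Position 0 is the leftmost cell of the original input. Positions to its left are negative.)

Execution trace (head position shown):
Step 0: [t0]bbc  (head at position 0)
Step 1: move right → a[tA]bc  (head at position 1)

After 1 step, the head is at position 1.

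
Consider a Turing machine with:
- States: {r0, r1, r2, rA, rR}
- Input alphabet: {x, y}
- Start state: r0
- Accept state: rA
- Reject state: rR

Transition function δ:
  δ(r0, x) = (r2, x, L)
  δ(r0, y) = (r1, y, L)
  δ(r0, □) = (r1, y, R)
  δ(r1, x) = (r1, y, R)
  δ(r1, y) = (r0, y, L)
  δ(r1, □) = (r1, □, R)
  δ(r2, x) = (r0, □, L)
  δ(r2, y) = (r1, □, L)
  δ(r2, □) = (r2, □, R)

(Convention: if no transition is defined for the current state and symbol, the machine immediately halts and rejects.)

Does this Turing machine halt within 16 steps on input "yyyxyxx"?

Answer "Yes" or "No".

Execution trace:
Initial: [r0]yyyxyxx
Step 1: δ(r0, y) = (r1, y, L) → [r1]□yyyxyxx
Step 2: δ(r1, □) = (r1, □, R) → □[r1]yyyxyxx
Step 3: δ(r1, y) = (r0, y, L) → [r0]□yyyxyxx
Step 4: δ(r0, □) = (r1, y, R) → y[r1]yyyxyxx
Step 5: δ(r1, y) = (r0, y, L) → [r0]yyyyxyxx
Step 6: δ(r0, y) = (r1, y, L) → [r1]□yyyyxyxx
Step 7: δ(r1, □) = (r1, □, R) → □[r1]yyyyxyxx
Step 8: δ(r1, y) = (r0, y, L) → [r0]□yyyyxyxx
Step 9: δ(r0, □) = (r1, y, R) → y[r1]yyyyxyxx
Step 10: δ(r1, y) = (r0, y, L) → [r0]yyyyyxyxx
Step 11: δ(r0, y) = (r1, y, L) → [r1]□yyyyyxyxx
Step 12: δ(r1, □) = (r1, □, R) → □[r1]yyyyyxyxx
Step 13: δ(r1, y) = (r0, y, L) → [r0]□yyyyyxyxx
Step 14: δ(r0, □) = (r1, y, R) → y[r1]yyyyyxyxx
Step 15: δ(r1, y) = (r0, y, L) → [r0]yyyyyyxyxx
Step 16: δ(r0, y) = (r1, y, L) → [r1]□yyyyyyxyxx

The machine has not reached a halting state after 16 steps.
The machine did not halt within the 16-step bound.

Answer: No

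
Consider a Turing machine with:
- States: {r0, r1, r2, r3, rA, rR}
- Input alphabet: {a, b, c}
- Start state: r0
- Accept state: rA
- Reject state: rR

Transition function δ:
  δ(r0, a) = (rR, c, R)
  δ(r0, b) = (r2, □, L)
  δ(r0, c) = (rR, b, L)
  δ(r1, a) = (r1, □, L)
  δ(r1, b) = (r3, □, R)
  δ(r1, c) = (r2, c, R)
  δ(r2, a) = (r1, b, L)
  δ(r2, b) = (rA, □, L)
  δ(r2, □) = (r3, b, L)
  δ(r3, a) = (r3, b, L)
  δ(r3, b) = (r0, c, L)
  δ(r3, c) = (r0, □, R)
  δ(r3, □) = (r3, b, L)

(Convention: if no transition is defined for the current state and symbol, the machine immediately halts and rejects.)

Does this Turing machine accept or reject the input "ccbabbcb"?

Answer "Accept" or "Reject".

Execution trace:
Initial: [r0]ccbabbcb
Step 1: δ(r0, c) = (rR, b, L) → [rR]□bcbabbcb

The machine reaches the reject state rR and halts.

Answer: Reject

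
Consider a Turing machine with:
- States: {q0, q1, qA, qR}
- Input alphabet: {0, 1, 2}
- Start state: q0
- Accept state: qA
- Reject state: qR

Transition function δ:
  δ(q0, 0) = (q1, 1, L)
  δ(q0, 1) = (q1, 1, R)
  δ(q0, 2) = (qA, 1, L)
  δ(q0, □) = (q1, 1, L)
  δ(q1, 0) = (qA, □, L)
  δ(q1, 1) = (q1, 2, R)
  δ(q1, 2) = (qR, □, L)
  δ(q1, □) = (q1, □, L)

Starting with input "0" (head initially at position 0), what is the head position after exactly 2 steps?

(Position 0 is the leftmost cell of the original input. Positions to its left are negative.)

Execution trace (head position shown):
Step 0: [q0]0  (head at position 0)
Step 1: move left → [q1]□1  (head at position -1)
Step 2: move left → [q1]□□1  (head at position -2)

After 2 steps, the head is at position -2.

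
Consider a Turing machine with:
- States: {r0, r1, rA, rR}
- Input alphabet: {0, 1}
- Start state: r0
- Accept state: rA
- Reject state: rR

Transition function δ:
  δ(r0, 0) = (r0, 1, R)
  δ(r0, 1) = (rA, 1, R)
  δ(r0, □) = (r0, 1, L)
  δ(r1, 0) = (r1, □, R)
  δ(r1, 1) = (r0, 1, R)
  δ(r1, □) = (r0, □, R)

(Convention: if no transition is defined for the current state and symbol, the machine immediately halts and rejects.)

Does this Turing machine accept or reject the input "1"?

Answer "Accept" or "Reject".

Execution trace:
Initial: [r0]1
Step 1: δ(r0, 1) = (rA, 1, R) → 1[rA]□

The machine reaches the accept state rA and halts.

Answer: Accept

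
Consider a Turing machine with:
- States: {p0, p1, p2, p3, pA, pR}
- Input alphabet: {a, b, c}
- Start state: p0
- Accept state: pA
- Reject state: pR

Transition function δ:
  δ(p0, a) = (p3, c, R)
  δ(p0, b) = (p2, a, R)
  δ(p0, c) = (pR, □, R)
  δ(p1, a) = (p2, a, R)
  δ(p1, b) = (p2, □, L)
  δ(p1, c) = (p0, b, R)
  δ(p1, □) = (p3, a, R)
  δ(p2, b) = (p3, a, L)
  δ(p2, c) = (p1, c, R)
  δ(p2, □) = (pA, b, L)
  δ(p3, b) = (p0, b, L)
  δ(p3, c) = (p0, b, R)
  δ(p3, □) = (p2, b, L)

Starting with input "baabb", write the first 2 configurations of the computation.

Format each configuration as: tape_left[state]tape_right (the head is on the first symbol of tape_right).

Transitions applied:
Step 1: δ(p0, b) = (p2, a, R)

The first 2 configurations are:
[p0]baabb ⊢ a[p2]aabb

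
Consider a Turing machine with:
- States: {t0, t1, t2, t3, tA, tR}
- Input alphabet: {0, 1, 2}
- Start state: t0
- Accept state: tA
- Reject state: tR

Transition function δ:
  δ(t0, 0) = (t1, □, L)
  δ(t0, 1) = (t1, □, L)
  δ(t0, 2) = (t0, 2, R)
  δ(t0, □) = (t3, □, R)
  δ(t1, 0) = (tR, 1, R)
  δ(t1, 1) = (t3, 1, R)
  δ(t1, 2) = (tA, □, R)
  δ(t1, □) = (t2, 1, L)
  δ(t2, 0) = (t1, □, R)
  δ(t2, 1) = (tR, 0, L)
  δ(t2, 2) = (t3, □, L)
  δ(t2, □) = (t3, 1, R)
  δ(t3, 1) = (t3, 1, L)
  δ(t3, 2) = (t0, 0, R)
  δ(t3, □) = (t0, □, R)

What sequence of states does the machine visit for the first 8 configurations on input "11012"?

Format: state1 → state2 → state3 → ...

Execution trace:
Initial: [t0]11012
Step 1: δ(t0, 1) = (t1, □, L) → [t1]□□1012
Step 2: δ(t1, □) = (t2, 1, L) → [t2]□1□1012
Step 3: δ(t2, □) = (t3, 1, R) → 1[t3]1□1012
Step 4: δ(t3, 1) = (t3, 1, L) → [t3]11□1012
Step 5: δ(t3, 1) = (t3, 1, L) → [t3]□11□1012
Step 6: δ(t3, □) = (t0, □, R) → □[t0]11□1012
Step 7: δ(t0, 1) = (t1, □, L) → [t1]□□1□1012

State sequence: t0 → t1 → t2 → t3 → t3 → t3 → t0 → t1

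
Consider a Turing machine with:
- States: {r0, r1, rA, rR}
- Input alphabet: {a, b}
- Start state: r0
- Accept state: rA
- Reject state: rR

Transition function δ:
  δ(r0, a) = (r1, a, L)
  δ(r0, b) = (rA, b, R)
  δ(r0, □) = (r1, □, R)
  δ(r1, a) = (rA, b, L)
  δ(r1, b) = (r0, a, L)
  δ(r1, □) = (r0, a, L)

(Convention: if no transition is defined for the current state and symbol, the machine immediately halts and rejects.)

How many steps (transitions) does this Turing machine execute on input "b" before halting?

Execution trace:
Initial: [r0]b
Step 1: δ(r0, b) = (rA, b, R) → b[rA]□

The machine reaches the accept state rA and halts.

The machine executed 1 step before halting.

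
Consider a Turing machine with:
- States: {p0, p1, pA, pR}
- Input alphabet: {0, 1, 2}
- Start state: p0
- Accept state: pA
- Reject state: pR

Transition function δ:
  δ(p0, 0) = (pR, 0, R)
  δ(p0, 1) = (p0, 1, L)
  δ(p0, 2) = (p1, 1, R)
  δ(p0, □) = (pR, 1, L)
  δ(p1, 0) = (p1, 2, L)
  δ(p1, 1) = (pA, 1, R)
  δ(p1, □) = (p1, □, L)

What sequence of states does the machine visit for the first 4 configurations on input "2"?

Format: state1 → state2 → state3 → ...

Execution trace:
Initial: [p0]2
Step 1: δ(p0, 2) = (p1, 1, R) → 1[p1]□
Step 2: δ(p1, □) = (p1, □, L) → [p1]1□
Step 3: δ(p1, 1) = (pA, 1, R) → 1[pA]□

The machine reaches the accept state pA and halts.

State sequence: p0 → p1 → p1 → pA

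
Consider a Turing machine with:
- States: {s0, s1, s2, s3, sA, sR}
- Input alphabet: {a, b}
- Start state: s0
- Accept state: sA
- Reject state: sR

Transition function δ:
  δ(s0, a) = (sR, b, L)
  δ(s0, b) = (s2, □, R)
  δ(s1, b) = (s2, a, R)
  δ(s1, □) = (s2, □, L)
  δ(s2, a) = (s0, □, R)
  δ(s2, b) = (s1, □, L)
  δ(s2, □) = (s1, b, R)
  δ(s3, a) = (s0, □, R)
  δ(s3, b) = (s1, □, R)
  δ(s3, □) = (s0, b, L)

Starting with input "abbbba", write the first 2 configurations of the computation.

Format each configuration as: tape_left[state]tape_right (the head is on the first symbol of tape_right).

Transitions applied:
Step 1: δ(s0, a) = (sR, b, L)

The first 2 configurations are:
[s0]abbbba ⊢ [sR]□bbbbba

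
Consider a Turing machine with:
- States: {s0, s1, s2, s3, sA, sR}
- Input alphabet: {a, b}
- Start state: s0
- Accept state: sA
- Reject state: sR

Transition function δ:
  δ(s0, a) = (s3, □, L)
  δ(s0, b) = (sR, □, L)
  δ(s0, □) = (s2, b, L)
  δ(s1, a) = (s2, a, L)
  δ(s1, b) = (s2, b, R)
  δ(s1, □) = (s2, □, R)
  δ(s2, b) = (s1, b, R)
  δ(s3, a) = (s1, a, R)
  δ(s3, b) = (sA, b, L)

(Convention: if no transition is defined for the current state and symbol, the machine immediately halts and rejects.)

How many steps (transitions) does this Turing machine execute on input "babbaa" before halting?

Execution trace:
Initial: [s0]babbaa
Step 1: δ(s0, b) = (sR, □, L) → [sR]□□abbaa

The machine reaches the reject state sR and halts.

The machine executed 1 step before halting.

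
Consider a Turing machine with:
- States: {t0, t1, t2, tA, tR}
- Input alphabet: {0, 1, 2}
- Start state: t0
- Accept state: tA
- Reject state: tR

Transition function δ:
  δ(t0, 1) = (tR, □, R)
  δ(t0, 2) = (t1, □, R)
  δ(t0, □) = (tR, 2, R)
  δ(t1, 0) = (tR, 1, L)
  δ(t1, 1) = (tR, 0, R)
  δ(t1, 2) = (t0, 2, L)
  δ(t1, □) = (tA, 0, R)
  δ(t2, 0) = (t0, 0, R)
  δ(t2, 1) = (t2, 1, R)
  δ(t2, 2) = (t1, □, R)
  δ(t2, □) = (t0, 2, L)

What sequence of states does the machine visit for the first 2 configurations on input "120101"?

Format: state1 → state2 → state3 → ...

Execution trace:
Initial: [t0]120101
Step 1: δ(t0, 1) = (tR, □, R) → □[tR]20101

The machine reaches the reject state tR and halts.

State sequence: t0 → tR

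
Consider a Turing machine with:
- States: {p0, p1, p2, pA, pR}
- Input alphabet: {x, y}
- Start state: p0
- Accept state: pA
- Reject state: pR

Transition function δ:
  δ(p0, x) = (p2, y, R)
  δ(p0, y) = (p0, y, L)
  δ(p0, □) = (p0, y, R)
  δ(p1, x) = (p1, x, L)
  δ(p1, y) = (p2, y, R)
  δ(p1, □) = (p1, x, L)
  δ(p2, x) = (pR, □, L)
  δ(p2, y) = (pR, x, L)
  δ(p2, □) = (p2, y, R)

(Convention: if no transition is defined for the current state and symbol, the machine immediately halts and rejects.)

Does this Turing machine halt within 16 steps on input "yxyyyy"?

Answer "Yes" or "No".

Execution trace:
Initial: [p0]yxyyyy
Step 1: δ(p0, y) = (p0, y, L) → [p0]□yxyyyy
Step 2: δ(p0, □) = (p0, y, R) → y[p0]yxyyyy
Step 3: δ(p0, y) = (p0, y, L) → [p0]yyxyyyy
Step 4: δ(p0, y) = (p0, y, L) → [p0]□yyxyyyy
Step 5: δ(p0, □) = (p0, y, R) → y[p0]yyxyyyy
Step 6: δ(p0, y) = (p0, y, L) → [p0]yyyxyyyy
Step 7: δ(p0, y) = (p0, y, L) → [p0]□yyyxyyyy
Step 8: δ(p0, □) = (p0, y, R) → y[p0]yyyxyyyy
Step 9: δ(p0, y) = (p0, y, L) → [p0]yyyyxyyyy
Step 10: δ(p0, y) = (p0, y, L) → [p0]□yyyyxyyyy
Step 11: δ(p0, □) = (p0, y, R) → y[p0]yyyyxyyyy
Step 12: δ(p0, y) = (p0, y, L) → [p0]yyyyyxyyyy
Step 13: δ(p0, y) = (p0, y, L) → [p0]□yyyyyxyyyy
Step 14: δ(p0, □) = (p0, y, R) → y[p0]yyyyyxyyyy
Step 15: δ(p0, y) = (p0, y, L) → [p0]yyyyyyxyyyy
Step 16: δ(p0, y) = (p0, y, L) → [p0]□yyyyyyxyyyy

The machine has not reached a halting state after 16 steps.
The machine did not halt within the 16-step bound.

Answer: No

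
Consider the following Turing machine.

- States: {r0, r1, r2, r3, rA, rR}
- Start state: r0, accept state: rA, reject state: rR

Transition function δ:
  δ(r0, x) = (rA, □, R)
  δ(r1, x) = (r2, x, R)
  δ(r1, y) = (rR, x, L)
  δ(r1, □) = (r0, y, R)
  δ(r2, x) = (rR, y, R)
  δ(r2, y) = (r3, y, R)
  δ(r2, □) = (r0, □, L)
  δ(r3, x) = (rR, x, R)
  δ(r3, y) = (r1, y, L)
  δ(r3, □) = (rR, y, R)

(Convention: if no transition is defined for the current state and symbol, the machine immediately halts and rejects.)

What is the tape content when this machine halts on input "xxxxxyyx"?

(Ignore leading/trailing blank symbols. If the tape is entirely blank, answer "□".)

Execution trace:
Initial: [r0]xxxxxyyx
Step 1: δ(r0, x) = (rA, □, R) → □[rA]xxxxyyx

The machine reaches the accept state rA and halts.

Final tape (ignoring leading/trailing blanks): xxxxyyx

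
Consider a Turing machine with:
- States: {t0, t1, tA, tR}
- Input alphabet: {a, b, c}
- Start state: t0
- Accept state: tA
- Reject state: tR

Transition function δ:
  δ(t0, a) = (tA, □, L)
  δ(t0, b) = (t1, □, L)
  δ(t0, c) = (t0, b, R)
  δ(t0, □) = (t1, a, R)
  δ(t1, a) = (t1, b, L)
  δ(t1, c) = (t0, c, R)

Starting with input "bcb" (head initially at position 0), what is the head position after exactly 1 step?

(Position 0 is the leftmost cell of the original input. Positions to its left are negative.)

Execution trace (head position shown):
Step 0: [t0]bcb  (head at position 0)
Step 1: move left → [t1]□□cb  (head at position -1)

After 1 step, the head is at position -1.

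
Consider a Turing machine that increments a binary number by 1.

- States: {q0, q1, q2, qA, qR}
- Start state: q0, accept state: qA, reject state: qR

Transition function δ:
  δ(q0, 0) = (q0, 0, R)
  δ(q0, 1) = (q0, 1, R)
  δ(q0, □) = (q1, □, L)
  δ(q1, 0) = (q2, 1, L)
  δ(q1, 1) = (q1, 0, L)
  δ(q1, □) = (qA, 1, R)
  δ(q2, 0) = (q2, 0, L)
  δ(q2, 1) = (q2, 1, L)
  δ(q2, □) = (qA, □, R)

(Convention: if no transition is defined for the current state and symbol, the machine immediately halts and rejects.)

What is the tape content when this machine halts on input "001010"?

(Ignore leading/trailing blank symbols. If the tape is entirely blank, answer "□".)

Execution trace:
Initial: [q0]001010
Step 1: δ(q0, 0) = (q0, 0, R) → 0[q0]01010
Step 2: δ(q0, 0) = (q0, 0, R) → 00[q0]1010
Step 3: δ(q0, 1) = (q0, 1, R) → 001[q0]010
Step 4: δ(q0, 0) = (q0, 0, R) → 0010[q0]10
Step 5: δ(q0, 1) = (q0, 1, R) → 00101[q0]0
Step 6: δ(q0, 0) = (q0, 0, R) → 001010[q0]□
Step 7: δ(q0, □) = (q1, □, L) → 00101[q1]0□
Step 8: δ(q1, 0) = (q2, 1, L) → 0010[q2]11□
Step 9: δ(q2, 1) = (q2, 1, L) → 001[q2]011□
Step 10: δ(q2, 0) = (q2, 0, L) → 00[q2]1011□
Step 11: δ(q2, 1) = (q2, 1, L) → 0[q2]01011□
Step 12: δ(q2, 0) = (q2, 0, L) → [q2]001011□
Step 13: δ(q2, 0) = (q2, 0, L) → [q2]□001011□
Step 14: δ(q2, □) = (qA, □, R) → □[qA]001011□

The machine reaches the accept state qA and halts.

Final tape (ignoring leading/trailing blanks): 001011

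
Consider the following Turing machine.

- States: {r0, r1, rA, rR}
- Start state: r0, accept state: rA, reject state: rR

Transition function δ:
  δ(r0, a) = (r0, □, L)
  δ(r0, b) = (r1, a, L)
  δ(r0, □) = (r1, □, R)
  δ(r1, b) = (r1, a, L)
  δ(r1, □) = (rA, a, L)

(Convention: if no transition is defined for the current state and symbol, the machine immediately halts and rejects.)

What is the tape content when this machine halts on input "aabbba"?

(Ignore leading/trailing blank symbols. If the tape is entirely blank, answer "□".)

Execution trace:
Initial: [r0]aabbba
Step 1: δ(r0, a) = (r0, □, L) → [r0]□□abbba
Step 2: δ(r0, □) = (r1, □, R) → □[r1]□abbba
Step 3: δ(r1, □) = (rA, a, L) → [rA]□aabbba

The machine reaches the accept state rA and halts.

Final tape (ignoring leading/trailing blanks): aabbba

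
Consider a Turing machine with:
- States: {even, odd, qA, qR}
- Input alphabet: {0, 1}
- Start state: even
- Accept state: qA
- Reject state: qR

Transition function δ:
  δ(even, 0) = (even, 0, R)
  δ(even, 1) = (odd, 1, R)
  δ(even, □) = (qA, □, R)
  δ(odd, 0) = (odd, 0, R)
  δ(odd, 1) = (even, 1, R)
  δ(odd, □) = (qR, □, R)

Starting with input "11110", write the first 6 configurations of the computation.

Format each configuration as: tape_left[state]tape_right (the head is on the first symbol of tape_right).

Transitions applied:
Step 1: δ(even, 1) = (odd, 1, R)
Step 2: δ(odd, 1) = (even, 1, R)
Step 3: δ(even, 1) = (odd, 1, R)
Step 4: δ(odd, 1) = (even, 1, R)
Step 5: δ(even, 0) = (even, 0, R)

The first 6 configurations are:
[even]11110 ⊢ 1[odd]1110 ⊢ 11[even]110 ⊢ 111[odd]10 ⊢ 1111[even]0 ⊢ 11110[even]□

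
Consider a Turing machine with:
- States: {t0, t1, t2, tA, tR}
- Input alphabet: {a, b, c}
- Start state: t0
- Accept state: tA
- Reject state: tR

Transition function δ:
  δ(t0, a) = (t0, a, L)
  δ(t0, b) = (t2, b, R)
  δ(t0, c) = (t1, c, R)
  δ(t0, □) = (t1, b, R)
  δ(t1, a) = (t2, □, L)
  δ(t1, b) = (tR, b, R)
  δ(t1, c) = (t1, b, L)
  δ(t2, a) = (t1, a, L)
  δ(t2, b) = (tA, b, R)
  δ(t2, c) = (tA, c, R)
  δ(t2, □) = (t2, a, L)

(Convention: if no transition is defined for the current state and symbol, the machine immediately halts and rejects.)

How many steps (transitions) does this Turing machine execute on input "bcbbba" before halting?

Execution trace:
Initial: [t0]bcbbba
Step 1: δ(t0, b) = (t2, b, R) → b[t2]cbbba
Step 2: δ(t2, c) = (tA, c, R) → bc[tA]bbba

The machine reaches the accept state tA and halts.

The machine executed 2 steps before halting.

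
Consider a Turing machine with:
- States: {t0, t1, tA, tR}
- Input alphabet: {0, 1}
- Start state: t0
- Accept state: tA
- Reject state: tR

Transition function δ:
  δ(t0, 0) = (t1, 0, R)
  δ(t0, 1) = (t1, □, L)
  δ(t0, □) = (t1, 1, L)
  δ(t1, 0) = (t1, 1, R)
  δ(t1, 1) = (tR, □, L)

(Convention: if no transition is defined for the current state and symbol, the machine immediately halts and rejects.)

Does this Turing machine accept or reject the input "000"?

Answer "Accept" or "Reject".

Execution trace:
Initial: [t0]000
Step 1: δ(t0, 0) = (t1, 0, R) → 0[t1]00
Step 2: δ(t1, 0) = (t1, 1, R) → 01[t1]0
Step 3: δ(t1, 0) = (t1, 1, R) → 011[t1]□

No transition is defined for δ(t1, □). By convention the machine halts and rejects.

Answer: Reject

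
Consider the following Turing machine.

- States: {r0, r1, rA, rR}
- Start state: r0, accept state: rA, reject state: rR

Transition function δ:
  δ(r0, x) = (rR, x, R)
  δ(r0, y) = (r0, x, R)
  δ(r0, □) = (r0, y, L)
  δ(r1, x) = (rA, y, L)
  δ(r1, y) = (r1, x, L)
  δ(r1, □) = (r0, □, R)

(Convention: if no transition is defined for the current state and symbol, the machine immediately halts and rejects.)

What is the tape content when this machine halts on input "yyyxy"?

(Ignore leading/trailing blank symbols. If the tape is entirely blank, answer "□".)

Execution trace:
Initial: [r0]yyyxy
Step 1: δ(r0, y) = (r0, x, R) → x[r0]yyxy
Step 2: δ(r0, y) = (r0, x, R) → xx[r0]yxy
Step 3: δ(r0, y) = (r0, x, R) → xxx[r0]xy
Step 4: δ(r0, x) = (rR, x, R) → xxxx[rR]y

The machine reaches the reject state rR and halts.

Final tape (ignoring leading/trailing blanks): xxxxy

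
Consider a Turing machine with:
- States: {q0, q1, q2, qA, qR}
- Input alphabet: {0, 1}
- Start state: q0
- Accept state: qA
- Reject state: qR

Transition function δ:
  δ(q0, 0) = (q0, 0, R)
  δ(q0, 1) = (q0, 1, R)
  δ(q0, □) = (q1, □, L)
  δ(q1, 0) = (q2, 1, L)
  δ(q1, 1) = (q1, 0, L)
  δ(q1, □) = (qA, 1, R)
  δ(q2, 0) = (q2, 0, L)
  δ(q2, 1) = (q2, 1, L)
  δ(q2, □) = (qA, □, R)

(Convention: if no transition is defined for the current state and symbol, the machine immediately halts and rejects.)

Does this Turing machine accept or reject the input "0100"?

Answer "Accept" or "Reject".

Execution trace:
Initial: [q0]0100
Step 1: δ(q0, 0) = (q0, 0, R) → 0[q0]100
Step 2: δ(q0, 1) = (q0, 1, R) → 01[q0]00
Step 3: δ(q0, 0) = (q0, 0, R) → 010[q0]0
Step 4: δ(q0, 0) = (q0, 0, R) → 0100[q0]□
Step 5: δ(q0, □) = (q1, □, L) → 010[q1]0□
Step 6: δ(q1, 0) = (q2, 1, L) → 01[q2]01□
Step 7: δ(q2, 0) = (q2, 0, L) → 0[q2]101□
Step 8: δ(q2, 1) = (q2, 1, L) → [q2]0101□
Step 9: δ(q2, 0) = (q2, 0, L) → [q2]□0101□
Step 10: δ(q2, □) = (qA, □, R) → □[qA]0101□

The machine reaches the accept state qA and halts.

Answer: Accept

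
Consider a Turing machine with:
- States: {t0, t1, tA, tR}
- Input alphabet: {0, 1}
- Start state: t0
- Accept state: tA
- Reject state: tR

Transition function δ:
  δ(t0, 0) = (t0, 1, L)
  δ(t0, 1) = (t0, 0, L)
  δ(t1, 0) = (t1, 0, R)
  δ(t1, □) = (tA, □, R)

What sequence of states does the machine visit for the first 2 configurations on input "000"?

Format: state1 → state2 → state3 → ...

Execution trace:
Initial: [t0]000
Step 1: δ(t0, 0) = (t0, 1, L) → [t0]□100

No transition is defined for δ(t0, □). By convention the machine halts and rejects.

State sequence: t0 → t0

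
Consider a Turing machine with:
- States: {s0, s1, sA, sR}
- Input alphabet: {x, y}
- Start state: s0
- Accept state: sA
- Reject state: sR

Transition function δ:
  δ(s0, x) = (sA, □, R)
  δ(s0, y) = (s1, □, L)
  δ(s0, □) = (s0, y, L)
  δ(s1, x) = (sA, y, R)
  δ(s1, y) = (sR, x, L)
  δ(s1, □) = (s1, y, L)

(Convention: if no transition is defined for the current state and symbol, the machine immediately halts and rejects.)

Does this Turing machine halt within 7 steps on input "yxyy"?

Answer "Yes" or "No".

Execution trace:
Initial: [s0]yxyy
Step 1: δ(s0, y) = (s1, □, L) → [s1]□□xyy
Step 2: δ(s1, □) = (s1, y, L) → [s1]□y□xyy
Step 3: δ(s1, □) = (s1, y, L) → [s1]□yy□xyy
Step 4: δ(s1, □) = (s1, y, L) → [s1]□yyy□xyy
Step 5: δ(s1, □) = (s1, y, L) → [s1]□yyyy□xyy
Step 6: δ(s1, □) = (s1, y, L) → [s1]□yyyyy□xyy
Step 7: δ(s1, □) = (s1, y, L) → [s1]□yyyyyy□xyy

The machine has not reached a halting state after 7 steps.
The machine did not halt within the 7-step bound.

Answer: No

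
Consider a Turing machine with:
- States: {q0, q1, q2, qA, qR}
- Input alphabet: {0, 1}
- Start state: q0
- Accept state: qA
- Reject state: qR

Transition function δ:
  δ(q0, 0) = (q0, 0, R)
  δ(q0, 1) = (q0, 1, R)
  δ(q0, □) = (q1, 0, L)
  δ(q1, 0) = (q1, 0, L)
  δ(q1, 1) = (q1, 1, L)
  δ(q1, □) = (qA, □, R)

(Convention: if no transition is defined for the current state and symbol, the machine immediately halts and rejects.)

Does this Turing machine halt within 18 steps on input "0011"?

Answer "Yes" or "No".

Execution trace:
Initial: [q0]0011
Step 1: δ(q0, 0) = (q0, 0, R) → 0[q0]011
Step 2: δ(q0, 0) = (q0, 0, R) → 00[q0]11
Step 3: δ(q0, 1) = (q0, 1, R) → 001[q0]1
Step 4: δ(q0, 1) = (q0, 1, R) → 0011[q0]□
Step 5: δ(q0, □) = (q1, 0, L) → 001[q1]10
Step 6: δ(q1, 1) = (q1, 1, L) → 00[q1]110
Step 7: δ(q1, 1) = (q1, 1, L) → 0[q1]0110
Step 8: δ(q1, 0) = (q1, 0, L) → [q1]00110
Step 9: δ(q1, 0) = (q1, 0, L) → [q1]□00110
Step 10: δ(q1, □) = (qA, □, R) → □[qA]00110

The machine reaches the accept state qA and halts.
The machine halted after 10 steps (within the 18-step bound).

Answer: Yes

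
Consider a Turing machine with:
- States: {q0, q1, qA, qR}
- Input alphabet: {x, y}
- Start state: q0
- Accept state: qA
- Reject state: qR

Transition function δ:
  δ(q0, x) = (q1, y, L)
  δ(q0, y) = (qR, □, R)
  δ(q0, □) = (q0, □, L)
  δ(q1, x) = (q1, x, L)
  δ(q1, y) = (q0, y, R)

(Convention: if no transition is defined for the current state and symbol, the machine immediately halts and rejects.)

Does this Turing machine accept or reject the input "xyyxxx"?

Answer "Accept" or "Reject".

Execution trace:
Initial: [q0]xyyxxx
Step 1: δ(q0, x) = (q1, y, L) → [q1]□yyyxxx

No transition is defined for δ(q1, □). By convention the machine halts and rejects.

Answer: Reject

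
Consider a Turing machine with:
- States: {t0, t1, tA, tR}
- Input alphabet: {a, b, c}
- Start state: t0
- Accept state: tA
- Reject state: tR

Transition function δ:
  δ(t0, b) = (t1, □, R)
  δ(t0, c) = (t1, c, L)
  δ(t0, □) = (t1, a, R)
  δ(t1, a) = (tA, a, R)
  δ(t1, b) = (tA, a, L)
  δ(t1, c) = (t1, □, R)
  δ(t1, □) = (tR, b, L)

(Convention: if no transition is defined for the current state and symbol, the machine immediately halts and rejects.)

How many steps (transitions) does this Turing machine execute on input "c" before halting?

Execution trace:
Initial: [t0]c
Step 1: δ(t0, c) = (t1, c, L) → [t1]□c
Step 2: δ(t1, □) = (tR, b, L) → [tR]□bc

The machine reaches the reject state tR and halts.

The machine executed 2 steps before halting.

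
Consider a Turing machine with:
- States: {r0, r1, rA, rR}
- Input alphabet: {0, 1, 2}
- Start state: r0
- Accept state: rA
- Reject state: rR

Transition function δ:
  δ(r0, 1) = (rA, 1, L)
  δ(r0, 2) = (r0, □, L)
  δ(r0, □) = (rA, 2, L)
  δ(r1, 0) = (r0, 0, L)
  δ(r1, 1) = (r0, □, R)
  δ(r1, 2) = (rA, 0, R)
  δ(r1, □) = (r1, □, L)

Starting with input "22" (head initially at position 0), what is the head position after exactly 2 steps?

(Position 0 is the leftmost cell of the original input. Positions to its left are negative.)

Execution trace (head position shown):
Step 0: [r0]22  (head at position 0)
Step 1: move left → [r0]□□2  (head at position -1)
Step 2: move left → [rA]□2□2  (head at position -2)

After 2 steps, the head is at position -2.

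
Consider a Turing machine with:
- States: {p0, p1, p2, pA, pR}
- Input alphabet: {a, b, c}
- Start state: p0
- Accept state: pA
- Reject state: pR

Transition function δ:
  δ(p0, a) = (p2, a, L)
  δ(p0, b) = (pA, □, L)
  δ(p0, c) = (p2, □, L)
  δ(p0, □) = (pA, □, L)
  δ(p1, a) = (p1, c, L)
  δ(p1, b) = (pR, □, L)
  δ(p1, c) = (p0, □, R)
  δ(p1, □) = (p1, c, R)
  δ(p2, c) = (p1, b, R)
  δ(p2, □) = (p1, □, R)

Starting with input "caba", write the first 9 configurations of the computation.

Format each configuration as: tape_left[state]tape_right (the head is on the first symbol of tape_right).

Transitions applied:
Step 1: δ(p0, c) = (p2, □, L)
Step 2: δ(p2, □) = (p1, □, R)
Step 3: δ(p1, □) = (p1, c, R)
Step 4: δ(p1, a) = (p1, c, L)
Step 5: δ(p1, c) = (p0, □, R)
Step 6: δ(p0, c) = (p2, □, L)
Step 7: δ(p2, □) = (p1, □, R)
Step 8: δ(p1, □) = (p1, c, R)

The first 9 configurations are:
[p0]caba ⊢ [p2]□□aba ⊢ □[p1]□aba ⊢ □c[p1]aba ⊢ □[p1]ccba ⊢ □□[p0]cba ⊢ □[p2]□□ba ⊢ □□[p1]□ba ⊢ □□c[p1]ba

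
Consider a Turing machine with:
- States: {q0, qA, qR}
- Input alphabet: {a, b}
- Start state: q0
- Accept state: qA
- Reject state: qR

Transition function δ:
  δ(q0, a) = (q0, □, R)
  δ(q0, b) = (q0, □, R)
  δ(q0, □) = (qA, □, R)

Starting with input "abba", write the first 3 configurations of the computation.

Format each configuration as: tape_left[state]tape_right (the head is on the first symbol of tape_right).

Transitions applied:
Step 1: δ(q0, a) = (q0, □, R)
Step 2: δ(q0, b) = (q0, □, R)

The first 3 configurations are:
[q0]abba ⊢ □[q0]bba ⊢ □□[q0]ba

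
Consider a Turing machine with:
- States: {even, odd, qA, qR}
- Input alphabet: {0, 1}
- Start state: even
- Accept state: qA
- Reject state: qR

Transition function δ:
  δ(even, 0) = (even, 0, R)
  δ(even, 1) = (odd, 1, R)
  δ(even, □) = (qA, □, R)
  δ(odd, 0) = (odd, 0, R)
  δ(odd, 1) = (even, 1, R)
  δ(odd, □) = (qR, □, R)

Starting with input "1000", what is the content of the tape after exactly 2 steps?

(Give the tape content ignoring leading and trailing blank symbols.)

Execution trace:
Initial: [even]1000
Step 1: δ(even, 1) = (odd, 1, R) → 1[odd]000
Step 2: δ(odd, 0) = (odd, 0, R) → 10[odd]00

After 2 steps, the tape (ignoring leading/trailing blanks) is: 1000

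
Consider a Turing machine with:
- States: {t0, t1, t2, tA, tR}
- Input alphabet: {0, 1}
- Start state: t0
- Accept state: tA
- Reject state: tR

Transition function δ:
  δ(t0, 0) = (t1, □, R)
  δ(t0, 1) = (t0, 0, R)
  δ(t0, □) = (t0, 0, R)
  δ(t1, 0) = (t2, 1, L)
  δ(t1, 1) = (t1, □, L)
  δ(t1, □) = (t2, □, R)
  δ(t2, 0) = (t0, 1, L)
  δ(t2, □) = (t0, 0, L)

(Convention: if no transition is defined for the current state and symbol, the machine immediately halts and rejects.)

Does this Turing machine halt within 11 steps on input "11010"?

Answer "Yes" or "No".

Execution trace:
Initial: [t0]11010
Step 1: δ(t0, 1) = (t0, 0, R) → 0[t0]1010
Step 2: δ(t0, 1) = (t0, 0, R) → 00[t0]010
Step 3: δ(t0, 0) = (t1, □, R) → 00□[t1]10
Step 4: δ(t1, 1) = (t1, □, L) → 00[t1]□□0
Step 5: δ(t1, □) = (t2, □, R) → 00□[t2]□0
Step 6: δ(t2, □) = (t0, 0, L) → 00[t0]□00
Step 7: δ(t0, □) = (t0, 0, R) → 000[t0]00
Step 8: δ(t0, 0) = (t1, □, R) → 000□[t1]0
Step 9: δ(t1, 0) = (t2, 1, L) → 000[t2]□1
Step 10: δ(t2, □) = (t0, 0, L) → 00[t0]001
Step 11: δ(t0, 0) = (t1, □, R) → 00□[t1]01

The machine has not reached a halting state after 11 steps.
The machine did not halt within the 11-step bound.

Answer: No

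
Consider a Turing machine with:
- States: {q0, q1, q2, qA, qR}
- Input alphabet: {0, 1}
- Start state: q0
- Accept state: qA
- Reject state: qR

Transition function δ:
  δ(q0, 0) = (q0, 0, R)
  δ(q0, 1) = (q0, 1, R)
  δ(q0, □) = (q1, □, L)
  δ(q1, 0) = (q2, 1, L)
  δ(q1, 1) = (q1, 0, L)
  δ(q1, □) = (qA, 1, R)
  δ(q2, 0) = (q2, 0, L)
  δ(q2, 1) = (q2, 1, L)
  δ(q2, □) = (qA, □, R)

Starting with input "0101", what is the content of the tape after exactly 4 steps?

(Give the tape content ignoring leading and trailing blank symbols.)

Execution trace:
Initial: [q0]0101
Step 1: δ(q0, 0) = (q0, 0, R) → 0[q0]101
Step 2: δ(q0, 1) = (q0, 1, R) → 01[q0]01
Step 3: δ(q0, 0) = (q0, 0, R) → 010[q0]1
Step 4: δ(q0, 1) = (q0, 1, R) → 0101[q0]□

After 4 steps, the tape (ignoring leading/trailing blanks) is: 0101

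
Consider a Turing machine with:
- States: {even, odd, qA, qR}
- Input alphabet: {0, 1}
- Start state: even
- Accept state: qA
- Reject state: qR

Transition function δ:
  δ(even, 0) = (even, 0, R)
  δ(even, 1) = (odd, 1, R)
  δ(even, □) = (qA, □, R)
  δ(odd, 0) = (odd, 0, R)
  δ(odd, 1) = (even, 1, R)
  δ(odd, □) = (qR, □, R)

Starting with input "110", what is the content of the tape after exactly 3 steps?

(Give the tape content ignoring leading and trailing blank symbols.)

Execution trace:
Initial: [even]110
Step 1: δ(even, 1) = (odd, 1, R) → 1[odd]10
Step 2: δ(odd, 1) = (even, 1, R) → 11[even]0
Step 3: δ(even, 0) = (even, 0, R) → 110[even]□

After 3 steps, the tape (ignoring leading/trailing blanks) is: 110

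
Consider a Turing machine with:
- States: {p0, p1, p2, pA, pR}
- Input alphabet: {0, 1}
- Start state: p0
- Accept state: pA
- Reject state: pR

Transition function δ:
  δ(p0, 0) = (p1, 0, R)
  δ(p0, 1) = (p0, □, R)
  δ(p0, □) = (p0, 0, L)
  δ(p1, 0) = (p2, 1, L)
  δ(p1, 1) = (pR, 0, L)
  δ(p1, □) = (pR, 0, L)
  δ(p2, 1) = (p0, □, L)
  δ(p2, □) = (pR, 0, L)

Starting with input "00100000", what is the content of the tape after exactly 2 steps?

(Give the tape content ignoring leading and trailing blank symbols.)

Execution trace:
Initial: [p0]00100000
Step 1: δ(p0, 0) = (p1, 0, R) → 0[p1]0100000
Step 2: δ(p1, 0) = (p2, 1, L) → [p2]01100000

No transition is defined for δ(p2, 0). By convention the machine halts and rejects.

After 2 steps, the tape (ignoring leading/trailing blanks) is: 01100000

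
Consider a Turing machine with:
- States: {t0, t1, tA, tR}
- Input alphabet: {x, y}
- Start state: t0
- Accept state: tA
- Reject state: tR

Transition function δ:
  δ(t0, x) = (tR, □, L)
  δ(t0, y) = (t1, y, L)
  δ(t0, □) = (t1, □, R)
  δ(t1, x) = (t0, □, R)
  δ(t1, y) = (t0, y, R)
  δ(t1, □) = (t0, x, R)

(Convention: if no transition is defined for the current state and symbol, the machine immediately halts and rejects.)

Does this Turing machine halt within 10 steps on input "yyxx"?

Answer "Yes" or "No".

Execution trace:
Initial: [t0]yyxx
Step 1: δ(t0, y) = (t1, y, L) → [t1]□yyxx
Step 2: δ(t1, □) = (t0, x, R) → x[t0]yyxx
Step 3: δ(t0, y) = (t1, y, L) → [t1]xyyxx
Step 4: δ(t1, x) = (t0, □, R) → □[t0]yyxx
Step 5: δ(t0, y) = (t1, y, L) → [t1]□yyxx
Step 6: δ(t1, □) = (t0, x, R) → x[t0]yyxx
Step 7: δ(t0, y) = (t1, y, L) → [t1]xyyxx
Step 8: δ(t1, x) = (t0, □, R) → □[t0]yyxx
Step 9: δ(t0, y) = (t1, y, L) → [t1]□yyxx
Step 10: δ(t1, □) = (t0, x, R) → x[t0]yyxx

The machine has not reached a halting state after 10 steps.
The machine did not halt within the 10-step bound.

Answer: No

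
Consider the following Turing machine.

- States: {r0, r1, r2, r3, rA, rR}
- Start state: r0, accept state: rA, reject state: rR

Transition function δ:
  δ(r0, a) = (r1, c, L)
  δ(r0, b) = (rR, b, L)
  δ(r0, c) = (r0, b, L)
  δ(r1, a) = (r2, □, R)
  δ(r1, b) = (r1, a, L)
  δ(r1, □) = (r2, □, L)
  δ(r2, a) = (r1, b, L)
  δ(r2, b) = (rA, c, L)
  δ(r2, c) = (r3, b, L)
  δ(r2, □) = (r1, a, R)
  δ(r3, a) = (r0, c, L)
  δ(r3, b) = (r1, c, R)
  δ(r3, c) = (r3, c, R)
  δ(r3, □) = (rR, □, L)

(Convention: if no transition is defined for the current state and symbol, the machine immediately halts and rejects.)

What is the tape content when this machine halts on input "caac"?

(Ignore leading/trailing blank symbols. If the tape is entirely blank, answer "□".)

Execution trace:
Initial: [r0]caac
Step 1: δ(r0, c) = (r0, b, L) → [r0]□baac

No transition is defined for δ(r0, □). By convention the machine halts and rejects.

Final tape (ignoring leading/trailing blanks): baac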